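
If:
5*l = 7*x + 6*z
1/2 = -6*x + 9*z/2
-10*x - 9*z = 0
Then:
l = -1/330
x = -1/22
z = 5/99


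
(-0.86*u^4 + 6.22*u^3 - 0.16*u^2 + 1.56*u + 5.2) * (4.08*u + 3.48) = -3.5088*u^5 + 22.3848*u^4 + 20.9928*u^3 + 5.808*u^2 + 26.6448*u + 18.096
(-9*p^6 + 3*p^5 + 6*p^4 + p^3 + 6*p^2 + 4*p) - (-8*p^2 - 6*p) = -9*p^6 + 3*p^5 + 6*p^4 + p^3 + 14*p^2 + 10*p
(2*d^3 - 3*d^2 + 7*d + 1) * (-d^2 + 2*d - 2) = -2*d^5 + 7*d^4 - 17*d^3 + 19*d^2 - 12*d - 2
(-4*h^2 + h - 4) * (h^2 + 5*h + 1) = -4*h^4 - 19*h^3 - 3*h^2 - 19*h - 4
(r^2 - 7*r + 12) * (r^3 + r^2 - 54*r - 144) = r^5 - 6*r^4 - 49*r^3 + 246*r^2 + 360*r - 1728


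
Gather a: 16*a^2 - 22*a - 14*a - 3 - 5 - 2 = 16*a^2 - 36*a - 10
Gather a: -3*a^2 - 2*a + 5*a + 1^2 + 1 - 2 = -3*a^2 + 3*a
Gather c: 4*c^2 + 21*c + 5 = 4*c^2 + 21*c + 5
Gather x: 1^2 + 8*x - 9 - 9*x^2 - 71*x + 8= -9*x^2 - 63*x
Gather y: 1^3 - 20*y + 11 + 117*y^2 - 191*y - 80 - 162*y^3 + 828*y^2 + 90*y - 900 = -162*y^3 + 945*y^2 - 121*y - 968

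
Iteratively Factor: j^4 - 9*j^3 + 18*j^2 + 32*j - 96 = (j - 3)*(j^3 - 6*j^2 + 32) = (j - 3)*(j + 2)*(j^2 - 8*j + 16) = (j - 4)*(j - 3)*(j + 2)*(j - 4)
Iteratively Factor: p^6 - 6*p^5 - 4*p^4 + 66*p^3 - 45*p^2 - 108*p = (p - 3)*(p^5 - 3*p^4 - 13*p^3 + 27*p^2 + 36*p) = (p - 3)*(p + 1)*(p^4 - 4*p^3 - 9*p^2 + 36*p) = (p - 3)^2*(p + 1)*(p^3 - p^2 - 12*p) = (p - 4)*(p - 3)^2*(p + 1)*(p^2 + 3*p) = p*(p - 4)*(p - 3)^2*(p + 1)*(p + 3)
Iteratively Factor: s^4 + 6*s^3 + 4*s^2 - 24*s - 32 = (s - 2)*(s^3 + 8*s^2 + 20*s + 16) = (s - 2)*(s + 4)*(s^2 + 4*s + 4) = (s - 2)*(s + 2)*(s + 4)*(s + 2)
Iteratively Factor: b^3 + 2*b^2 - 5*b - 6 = (b - 2)*(b^2 + 4*b + 3) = (b - 2)*(b + 3)*(b + 1)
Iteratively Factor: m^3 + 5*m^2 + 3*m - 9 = (m - 1)*(m^2 + 6*m + 9) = (m - 1)*(m + 3)*(m + 3)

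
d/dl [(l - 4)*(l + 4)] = 2*l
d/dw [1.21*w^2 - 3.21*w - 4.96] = 2.42*w - 3.21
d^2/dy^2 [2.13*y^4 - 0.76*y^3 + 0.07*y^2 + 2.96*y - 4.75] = 25.56*y^2 - 4.56*y + 0.14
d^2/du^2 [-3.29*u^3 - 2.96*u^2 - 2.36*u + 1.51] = -19.74*u - 5.92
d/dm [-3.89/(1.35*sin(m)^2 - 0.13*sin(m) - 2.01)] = (10.503*sin(m) - 0.5057)*cos(m)/(-1.35*sin(m)^2 + 0.13*sin(m) + 2.01)^2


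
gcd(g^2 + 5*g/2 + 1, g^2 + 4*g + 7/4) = g + 1/2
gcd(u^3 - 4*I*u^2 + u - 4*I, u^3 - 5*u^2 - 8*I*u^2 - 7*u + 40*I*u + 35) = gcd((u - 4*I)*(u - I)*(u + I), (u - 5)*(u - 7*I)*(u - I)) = u - I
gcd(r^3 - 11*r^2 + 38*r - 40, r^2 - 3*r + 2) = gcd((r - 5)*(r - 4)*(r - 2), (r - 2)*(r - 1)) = r - 2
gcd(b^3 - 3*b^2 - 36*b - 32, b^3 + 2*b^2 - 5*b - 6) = b + 1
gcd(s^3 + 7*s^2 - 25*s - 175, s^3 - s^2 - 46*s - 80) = s + 5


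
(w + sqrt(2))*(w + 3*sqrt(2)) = w^2 + 4*sqrt(2)*w + 6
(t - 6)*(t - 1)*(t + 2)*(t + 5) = t^4 - 33*t^2 - 28*t + 60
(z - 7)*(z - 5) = z^2 - 12*z + 35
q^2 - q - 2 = (q - 2)*(q + 1)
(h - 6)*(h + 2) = h^2 - 4*h - 12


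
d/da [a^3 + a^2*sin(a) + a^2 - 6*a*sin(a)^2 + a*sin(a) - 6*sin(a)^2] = a^2*cos(a) + 3*a^2 + 2*a*sin(a) - 6*a*sin(2*a) + a*cos(a) + 2*a - 6*sin(a)^2 + sin(a) - 6*sin(2*a)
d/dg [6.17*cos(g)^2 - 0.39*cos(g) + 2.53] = (0.39 - 12.34*cos(g))*sin(g)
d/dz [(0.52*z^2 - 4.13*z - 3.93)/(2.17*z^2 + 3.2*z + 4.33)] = (10.6261*z^2 + 21.5594*z - 5.3069)/(4.7089*z^4 + 13.888*z^3 + 29.0322*z^2 + 27.712*z + 18.7489)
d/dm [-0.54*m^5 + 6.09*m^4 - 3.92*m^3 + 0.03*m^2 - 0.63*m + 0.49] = -2.7*m^4 + 24.36*m^3 - 11.76*m^2 + 0.06*m - 0.63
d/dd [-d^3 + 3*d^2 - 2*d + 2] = -3*d^2 + 6*d - 2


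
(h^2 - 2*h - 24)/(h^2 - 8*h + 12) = (h + 4)/(h - 2)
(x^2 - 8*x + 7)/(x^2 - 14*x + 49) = (x - 1)/(x - 7)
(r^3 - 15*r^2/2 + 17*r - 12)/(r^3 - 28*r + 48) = (r - 3/2)/(r + 6)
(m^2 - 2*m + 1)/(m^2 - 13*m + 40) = (m^2 - 2*m + 1)/(m^2 - 13*m + 40)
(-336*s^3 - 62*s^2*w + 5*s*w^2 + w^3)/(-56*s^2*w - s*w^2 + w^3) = (6*s + w)/w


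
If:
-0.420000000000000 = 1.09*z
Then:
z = -0.39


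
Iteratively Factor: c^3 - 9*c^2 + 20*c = (c - 4)*(c^2 - 5*c) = (c - 5)*(c - 4)*(c)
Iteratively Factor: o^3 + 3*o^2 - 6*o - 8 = (o + 1)*(o^2 + 2*o - 8) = (o - 2)*(o + 1)*(o + 4)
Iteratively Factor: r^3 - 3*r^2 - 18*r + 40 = (r - 5)*(r^2 + 2*r - 8) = (r - 5)*(r - 2)*(r + 4)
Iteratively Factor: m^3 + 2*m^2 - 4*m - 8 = (m + 2)*(m^2 - 4) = (m - 2)*(m + 2)*(m + 2)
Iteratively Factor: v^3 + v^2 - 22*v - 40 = (v + 2)*(v^2 - v - 20) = (v - 5)*(v + 2)*(v + 4)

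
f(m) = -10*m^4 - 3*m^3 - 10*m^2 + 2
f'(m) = -40*m^3 - 9*m^2 - 20*m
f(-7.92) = -38480.90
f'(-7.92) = 19465.59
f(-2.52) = -416.77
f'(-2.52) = 633.37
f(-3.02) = -838.39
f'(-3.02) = 1080.06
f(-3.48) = -1459.29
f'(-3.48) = 1646.37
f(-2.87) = -687.91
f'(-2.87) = 928.86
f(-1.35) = -42.06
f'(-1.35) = 109.01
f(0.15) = 1.76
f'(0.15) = -3.34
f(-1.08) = -19.49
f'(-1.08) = 61.49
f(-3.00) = -817.00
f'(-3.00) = 1059.00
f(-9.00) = -64231.00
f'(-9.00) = 28611.00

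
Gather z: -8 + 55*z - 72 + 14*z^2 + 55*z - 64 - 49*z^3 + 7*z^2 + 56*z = -49*z^3 + 21*z^2 + 166*z - 144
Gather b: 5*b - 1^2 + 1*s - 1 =5*b + s - 2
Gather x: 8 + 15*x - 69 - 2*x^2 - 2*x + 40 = -2*x^2 + 13*x - 21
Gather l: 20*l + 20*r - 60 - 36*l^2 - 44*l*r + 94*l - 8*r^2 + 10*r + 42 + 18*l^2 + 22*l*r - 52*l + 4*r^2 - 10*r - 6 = -18*l^2 + l*(62 - 22*r) - 4*r^2 + 20*r - 24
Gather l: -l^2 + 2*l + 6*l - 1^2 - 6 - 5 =-l^2 + 8*l - 12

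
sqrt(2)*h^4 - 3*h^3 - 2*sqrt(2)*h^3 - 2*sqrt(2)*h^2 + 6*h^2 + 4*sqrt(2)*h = h*(h - 2)*(h - 2*sqrt(2))*(sqrt(2)*h + 1)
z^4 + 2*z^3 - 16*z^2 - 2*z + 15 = (z - 3)*(z - 1)*(z + 1)*(z + 5)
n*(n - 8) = n^2 - 8*n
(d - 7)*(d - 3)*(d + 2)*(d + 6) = d^4 - 2*d^3 - 47*d^2 + 48*d + 252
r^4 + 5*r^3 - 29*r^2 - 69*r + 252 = (r - 3)^2*(r + 4)*(r + 7)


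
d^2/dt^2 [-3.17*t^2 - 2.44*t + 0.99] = -6.34000000000000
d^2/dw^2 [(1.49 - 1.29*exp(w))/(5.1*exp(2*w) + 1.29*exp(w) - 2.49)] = (-33.5529*exp(4*w) + 163.50651*exp(3*w) - 68.88213*exp(2*w) + 74.02194*exp(w) - 3.2121)*exp(w)/(132.651*exp(6*w) + 100.6587*exp(5*w) - 168.83397*exp(4*w) - 96.143571*exp(3*w) + 82.430703*exp(2*w) + 23.994387*exp(w) - 15.438249)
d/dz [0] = 0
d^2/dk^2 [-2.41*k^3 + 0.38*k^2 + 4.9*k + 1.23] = 0.76 - 14.46*k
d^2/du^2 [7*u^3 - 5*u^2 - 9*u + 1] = 42*u - 10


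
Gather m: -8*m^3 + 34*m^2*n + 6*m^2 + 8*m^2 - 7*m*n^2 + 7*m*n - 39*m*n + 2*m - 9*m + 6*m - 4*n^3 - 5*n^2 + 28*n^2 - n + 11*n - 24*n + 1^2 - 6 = -8*m^3 + m^2*(34*n + 14) + m*(-7*n^2 - 32*n - 1) - 4*n^3 + 23*n^2 - 14*n - 5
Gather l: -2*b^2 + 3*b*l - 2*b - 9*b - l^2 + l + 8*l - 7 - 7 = -2*b^2 - 11*b - l^2 + l*(3*b + 9) - 14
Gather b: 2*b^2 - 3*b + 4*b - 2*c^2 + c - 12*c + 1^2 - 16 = 2*b^2 + b - 2*c^2 - 11*c - 15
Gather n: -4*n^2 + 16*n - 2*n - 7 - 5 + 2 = -4*n^2 + 14*n - 10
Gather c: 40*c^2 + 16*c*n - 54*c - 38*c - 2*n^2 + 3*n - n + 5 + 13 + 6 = 40*c^2 + c*(16*n - 92) - 2*n^2 + 2*n + 24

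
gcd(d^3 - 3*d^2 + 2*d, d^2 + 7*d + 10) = 1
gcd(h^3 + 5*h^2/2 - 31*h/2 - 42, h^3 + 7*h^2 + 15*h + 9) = h + 3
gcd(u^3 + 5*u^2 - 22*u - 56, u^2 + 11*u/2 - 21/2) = u + 7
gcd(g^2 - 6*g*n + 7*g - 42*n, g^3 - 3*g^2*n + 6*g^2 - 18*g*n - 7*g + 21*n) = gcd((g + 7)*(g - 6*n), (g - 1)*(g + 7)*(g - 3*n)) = g + 7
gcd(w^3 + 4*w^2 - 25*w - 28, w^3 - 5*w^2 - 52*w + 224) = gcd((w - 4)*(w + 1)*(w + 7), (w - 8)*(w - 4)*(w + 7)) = w^2 + 3*w - 28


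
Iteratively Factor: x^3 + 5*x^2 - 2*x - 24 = (x + 4)*(x^2 + x - 6) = (x - 2)*(x + 4)*(x + 3)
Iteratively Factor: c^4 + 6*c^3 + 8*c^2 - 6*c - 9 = (c + 1)*(c^3 + 5*c^2 + 3*c - 9) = (c - 1)*(c + 1)*(c^2 + 6*c + 9) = (c - 1)*(c + 1)*(c + 3)*(c + 3)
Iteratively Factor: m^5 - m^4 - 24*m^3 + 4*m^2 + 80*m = (m - 2)*(m^4 + m^3 - 22*m^2 - 40*m) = (m - 5)*(m - 2)*(m^3 + 6*m^2 + 8*m) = (m - 5)*(m - 2)*(m + 4)*(m^2 + 2*m) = (m - 5)*(m - 2)*(m + 2)*(m + 4)*(m)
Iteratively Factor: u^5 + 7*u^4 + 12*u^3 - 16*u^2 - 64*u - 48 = (u + 3)*(u^4 + 4*u^3 - 16*u - 16) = (u - 2)*(u + 3)*(u^3 + 6*u^2 + 12*u + 8) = (u - 2)*(u + 2)*(u + 3)*(u^2 + 4*u + 4) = (u - 2)*(u + 2)^2*(u + 3)*(u + 2)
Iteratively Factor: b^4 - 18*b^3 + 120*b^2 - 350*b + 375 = (b - 5)*(b^3 - 13*b^2 + 55*b - 75) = (b - 5)^2*(b^2 - 8*b + 15) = (b - 5)^3*(b - 3)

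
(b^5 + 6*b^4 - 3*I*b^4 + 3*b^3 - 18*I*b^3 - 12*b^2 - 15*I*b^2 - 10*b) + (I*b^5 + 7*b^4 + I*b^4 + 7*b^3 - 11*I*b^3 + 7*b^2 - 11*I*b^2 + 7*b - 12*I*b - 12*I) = b^5 + I*b^5 + 13*b^4 - 2*I*b^4 + 10*b^3 - 29*I*b^3 - 5*b^2 - 26*I*b^2 - 3*b - 12*I*b - 12*I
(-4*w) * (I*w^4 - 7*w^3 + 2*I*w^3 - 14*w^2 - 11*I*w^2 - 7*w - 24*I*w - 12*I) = -4*I*w^5 + 28*w^4 - 8*I*w^4 + 56*w^3 + 44*I*w^3 + 28*w^2 + 96*I*w^2 + 48*I*w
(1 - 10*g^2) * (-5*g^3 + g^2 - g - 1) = 50*g^5 - 10*g^4 + 5*g^3 + 11*g^2 - g - 1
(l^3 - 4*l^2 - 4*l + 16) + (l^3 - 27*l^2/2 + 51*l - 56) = 2*l^3 - 35*l^2/2 + 47*l - 40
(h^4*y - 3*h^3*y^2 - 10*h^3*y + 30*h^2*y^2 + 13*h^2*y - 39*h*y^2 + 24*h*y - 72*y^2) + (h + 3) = h^4*y - 3*h^3*y^2 - 10*h^3*y + 30*h^2*y^2 + 13*h^2*y - 39*h*y^2 + 24*h*y + h - 72*y^2 + 3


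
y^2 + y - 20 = (y - 4)*(y + 5)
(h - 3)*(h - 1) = h^2 - 4*h + 3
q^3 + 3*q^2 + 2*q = q*(q + 1)*(q + 2)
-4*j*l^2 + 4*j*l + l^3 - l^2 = l*(-4*j + l)*(l - 1)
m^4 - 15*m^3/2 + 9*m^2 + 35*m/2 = m*(m - 5)*(m - 7/2)*(m + 1)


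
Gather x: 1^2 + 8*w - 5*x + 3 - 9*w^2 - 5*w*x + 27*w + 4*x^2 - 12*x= -9*w^2 + 35*w + 4*x^2 + x*(-5*w - 17) + 4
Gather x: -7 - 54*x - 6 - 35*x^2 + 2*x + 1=-35*x^2 - 52*x - 12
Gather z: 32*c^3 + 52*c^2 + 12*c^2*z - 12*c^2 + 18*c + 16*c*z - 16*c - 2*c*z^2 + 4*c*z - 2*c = 32*c^3 + 40*c^2 - 2*c*z^2 + z*(12*c^2 + 20*c)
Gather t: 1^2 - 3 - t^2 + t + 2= -t^2 + t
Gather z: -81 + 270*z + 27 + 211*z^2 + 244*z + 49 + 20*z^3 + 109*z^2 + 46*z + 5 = 20*z^3 + 320*z^2 + 560*z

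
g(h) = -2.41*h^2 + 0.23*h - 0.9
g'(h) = 0.23 - 4.82*h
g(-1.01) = -3.59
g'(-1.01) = 5.10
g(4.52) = -49.10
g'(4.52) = -21.56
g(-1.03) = -3.69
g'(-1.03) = 5.19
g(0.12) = -0.91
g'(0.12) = -0.35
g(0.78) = -2.19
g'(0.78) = -3.53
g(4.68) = -52.61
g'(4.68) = -22.33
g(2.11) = -11.14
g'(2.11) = -9.94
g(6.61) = -104.68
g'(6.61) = -31.63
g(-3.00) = -23.28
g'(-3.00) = 14.69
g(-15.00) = -546.60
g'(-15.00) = 72.53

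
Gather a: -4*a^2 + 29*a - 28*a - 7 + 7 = -4*a^2 + a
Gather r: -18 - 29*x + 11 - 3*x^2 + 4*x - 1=-3*x^2 - 25*x - 8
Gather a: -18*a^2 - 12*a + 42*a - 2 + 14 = -18*a^2 + 30*a + 12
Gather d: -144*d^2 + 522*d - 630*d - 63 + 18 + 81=-144*d^2 - 108*d + 36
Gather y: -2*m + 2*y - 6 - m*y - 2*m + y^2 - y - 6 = -4*m + y^2 + y*(1 - m) - 12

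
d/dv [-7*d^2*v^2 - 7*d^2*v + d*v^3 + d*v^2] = d*(-14*d*v - 7*d + 3*v^2 + 2*v)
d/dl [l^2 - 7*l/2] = 2*l - 7/2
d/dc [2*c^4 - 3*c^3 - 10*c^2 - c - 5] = 8*c^3 - 9*c^2 - 20*c - 1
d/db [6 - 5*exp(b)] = -5*exp(b)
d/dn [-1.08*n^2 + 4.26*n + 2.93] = 4.26 - 2.16*n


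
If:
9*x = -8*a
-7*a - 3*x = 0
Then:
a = 0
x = 0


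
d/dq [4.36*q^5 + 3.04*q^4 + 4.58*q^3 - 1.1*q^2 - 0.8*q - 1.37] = 21.8*q^4 + 12.16*q^3 + 13.74*q^2 - 2.2*q - 0.8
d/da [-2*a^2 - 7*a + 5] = -4*a - 7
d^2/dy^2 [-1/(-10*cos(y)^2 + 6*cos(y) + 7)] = 2*(200*sin(y)^4 - 258*sin(y)^2 + 183*cos(y)/2 - 45*cos(3*y)/2 - 48)/(10*sin(y)^2 + 6*cos(y) - 3)^3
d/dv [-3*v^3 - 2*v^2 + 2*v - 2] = -9*v^2 - 4*v + 2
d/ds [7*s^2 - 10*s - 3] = 14*s - 10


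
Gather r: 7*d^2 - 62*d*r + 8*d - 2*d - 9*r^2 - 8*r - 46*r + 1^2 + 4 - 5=7*d^2 + 6*d - 9*r^2 + r*(-62*d - 54)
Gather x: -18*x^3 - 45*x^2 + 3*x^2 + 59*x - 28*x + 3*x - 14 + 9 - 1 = -18*x^3 - 42*x^2 + 34*x - 6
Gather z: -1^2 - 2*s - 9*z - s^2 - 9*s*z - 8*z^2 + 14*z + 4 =-s^2 - 2*s - 8*z^2 + z*(5 - 9*s) + 3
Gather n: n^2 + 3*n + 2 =n^2 + 3*n + 2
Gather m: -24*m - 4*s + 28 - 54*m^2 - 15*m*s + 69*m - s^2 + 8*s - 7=-54*m^2 + m*(45 - 15*s) - s^2 + 4*s + 21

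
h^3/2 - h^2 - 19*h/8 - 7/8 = (h/2 + 1/2)*(h - 7/2)*(h + 1/2)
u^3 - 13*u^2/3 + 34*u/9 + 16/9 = (u - 8/3)*(u - 2)*(u + 1/3)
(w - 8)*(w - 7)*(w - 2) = w^3 - 17*w^2 + 86*w - 112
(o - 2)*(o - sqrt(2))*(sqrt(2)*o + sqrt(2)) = sqrt(2)*o^3 - 2*o^2 - sqrt(2)*o^2 - 2*sqrt(2)*o + 2*o + 4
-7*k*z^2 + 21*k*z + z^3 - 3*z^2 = z*(-7*k + z)*(z - 3)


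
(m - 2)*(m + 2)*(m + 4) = m^3 + 4*m^2 - 4*m - 16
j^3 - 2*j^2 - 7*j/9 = j*(j - 7/3)*(j + 1/3)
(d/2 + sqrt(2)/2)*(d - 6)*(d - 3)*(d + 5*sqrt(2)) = d^4/2 - 9*d^3/2 + 3*sqrt(2)*d^3 - 27*sqrt(2)*d^2 + 14*d^2 - 45*d + 54*sqrt(2)*d + 90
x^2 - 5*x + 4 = (x - 4)*(x - 1)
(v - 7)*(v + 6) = v^2 - v - 42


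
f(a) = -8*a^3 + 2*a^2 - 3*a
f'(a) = -24*a^2 + 4*a - 3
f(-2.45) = 137.00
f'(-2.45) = -156.86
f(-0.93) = 10.95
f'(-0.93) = -27.48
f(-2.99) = 240.70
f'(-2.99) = -229.52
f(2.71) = -152.66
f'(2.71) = -168.42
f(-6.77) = 2594.29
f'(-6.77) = -1130.07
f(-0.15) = 0.52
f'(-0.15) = -4.14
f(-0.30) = 1.30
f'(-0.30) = -6.36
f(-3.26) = 308.20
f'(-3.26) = -271.10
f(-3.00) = 243.00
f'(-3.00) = -231.00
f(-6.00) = 1818.00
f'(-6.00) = -891.00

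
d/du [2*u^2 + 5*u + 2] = 4*u + 5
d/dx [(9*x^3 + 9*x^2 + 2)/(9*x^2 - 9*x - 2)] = 9*(9*x^4 - 18*x^3 - 15*x^2 - 8*x + 2)/(81*x^4 - 162*x^3 + 45*x^2 + 36*x + 4)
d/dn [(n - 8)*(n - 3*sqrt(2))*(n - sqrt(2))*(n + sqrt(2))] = 4*n^3 - 24*n^2 - 9*sqrt(2)*n^2 - 4*n + 48*sqrt(2)*n + 6*sqrt(2) + 16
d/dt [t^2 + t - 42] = 2*t + 1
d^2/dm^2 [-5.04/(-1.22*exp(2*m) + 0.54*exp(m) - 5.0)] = ((2.7216 - 24.5952*exp(m))*(1.22*exp(2*m) - 0.54*exp(m) + 5.0) + 5.04*(2.44*exp(m) - 0.54)*(4.88*exp(m) - 1.08)*exp(m))*exp(m)/(1.22*exp(2*m) - 0.54*exp(m) + 5.0)^3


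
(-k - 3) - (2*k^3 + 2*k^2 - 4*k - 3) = -2*k^3 - 2*k^2 + 3*k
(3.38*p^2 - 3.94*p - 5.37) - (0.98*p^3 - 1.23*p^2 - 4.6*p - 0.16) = -0.98*p^3 + 4.61*p^2 + 0.66*p - 5.21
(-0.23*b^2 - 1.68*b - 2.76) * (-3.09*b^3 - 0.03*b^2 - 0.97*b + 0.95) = 0.7107*b^5 + 5.1981*b^4 + 8.8019*b^3 + 1.4939*b^2 + 1.0812*b - 2.622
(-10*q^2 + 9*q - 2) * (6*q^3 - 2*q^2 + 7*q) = -60*q^5 + 74*q^4 - 100*q^3 + 67*q^2 - 14*q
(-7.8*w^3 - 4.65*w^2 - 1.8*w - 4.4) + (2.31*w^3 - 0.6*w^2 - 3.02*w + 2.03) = -5.49*w^3 - 5.25*w^2 - 4.82*w - 2.37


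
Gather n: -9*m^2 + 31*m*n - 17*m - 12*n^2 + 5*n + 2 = -9*m^2 - 17*m - 12*n^2 + n*(31*m + 5) + 2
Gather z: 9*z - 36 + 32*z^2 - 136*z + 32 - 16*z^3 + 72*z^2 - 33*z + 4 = -16*z^3 + 104*z^2 - 160*z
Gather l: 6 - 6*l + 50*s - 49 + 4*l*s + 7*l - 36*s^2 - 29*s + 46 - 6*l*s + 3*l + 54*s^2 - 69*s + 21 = l*(4 - 2*s) + 18*s^2 - 48*s + 24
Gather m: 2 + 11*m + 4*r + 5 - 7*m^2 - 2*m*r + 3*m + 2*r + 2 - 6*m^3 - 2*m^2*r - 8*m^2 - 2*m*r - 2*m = -6*m^3 + m^2*(-2*r - 15) + m*(12 - 4*r) + 6*r + 9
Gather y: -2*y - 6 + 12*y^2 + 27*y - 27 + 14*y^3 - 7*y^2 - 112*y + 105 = 14*y^3 + 5*y^2 - 87*y + 72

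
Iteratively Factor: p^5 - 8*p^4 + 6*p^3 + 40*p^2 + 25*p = (p - 5)*(p^4 - 3*p^3 - 9*p^2 - 5*p) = p*(p - 5)*(p^3 - 3*p^2 - 9*p - 5) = p*(p - 5)*(p + 1)*(p^2 - 4*p - 5) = p*(p - 5)*(p + 1)^2*(p - 5)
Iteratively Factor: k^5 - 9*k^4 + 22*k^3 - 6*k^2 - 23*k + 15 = (k - 1)*(k^4 - 8*k^3 + 14*k^2 + 8*k - 15) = (k - 1)*(k + 1)*(k^3 - 9*k^2 + 23*k - 15) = (k - 1)^2*(k + 1)*(k^2 - 8*k + 15) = (k - 3)*(k - 1)^2*(k + 1)*(k - 5)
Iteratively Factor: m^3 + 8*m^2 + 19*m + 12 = (m + 3)*(m^2 + 5*m + 4) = (m + 1)*(m + 3)*(m + 4)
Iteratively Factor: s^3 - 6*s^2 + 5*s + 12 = (s - 4)*(s^2 - 2*s - 3) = (s - 4)*(s - 3)*(s + 1)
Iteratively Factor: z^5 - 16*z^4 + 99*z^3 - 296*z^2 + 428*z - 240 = (z - 3)*(z^4 - 13*z^3 + 60*z^2 - 116*z + 80) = (z - 3)*(z - 2)*(z^3 - 11*z^2 + 38*z - 40) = (z - 5)*(z - 3)*(z - 2)*(z^2 - 6*z + 8) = (z - 5)*(z - 4)*(z - 3)*(z - 2)*(z - 2)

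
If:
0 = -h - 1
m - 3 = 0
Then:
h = -1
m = 3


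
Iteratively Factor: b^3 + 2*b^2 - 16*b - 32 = (b - 4)*(b^2 + 6*b + 8) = (b - 4)*(b + 4)*(b + 2)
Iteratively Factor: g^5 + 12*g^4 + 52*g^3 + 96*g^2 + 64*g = (g + 2)*(g^4 + 10*g^3 + 32*g^2 + 32*g) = (g + 2)*(g + 4)*(g^3 + 6*g^2 + 8*g) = g*(g + 2)*(g + 4)*(g^2 + 6*g + 8) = g*(g + 2)*(g + 4)^2*(g + 2)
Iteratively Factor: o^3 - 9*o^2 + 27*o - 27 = (o - 3)*(o^2 - 6*o + 9) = (o - 3)^2*(o - 3)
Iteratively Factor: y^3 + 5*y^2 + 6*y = (y)*(y^2 + 5*y + 6) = y*(y + 2)*(y + 3)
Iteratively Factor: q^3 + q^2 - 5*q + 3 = (q - 1)*(q^2 + 2*q - 3) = (q - 1)^2*(q + 3)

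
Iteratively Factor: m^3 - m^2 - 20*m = (m)*(m^2 - m - 20) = m*(m + 4)*(m - 5)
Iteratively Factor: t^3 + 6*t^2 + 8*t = (t + 2)*(t^2 + 4*t) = t*(t + 2)*(t + 4)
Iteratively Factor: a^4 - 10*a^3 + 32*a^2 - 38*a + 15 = (a - 1)*(a^3 - 9*a^2 + 23*a - 15) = (a - 5)*(a - 1)*(a^2 - 4*a + 3) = (a - 5)*(a - 3)*(a - 1)*(a - 1)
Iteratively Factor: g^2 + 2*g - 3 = (g + 3)*(g - 1)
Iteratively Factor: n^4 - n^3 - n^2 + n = (n - 1)*(n^3 - n) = (n - 1)*(n + 1)*(n^2 - n) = n*(n - 1)*(n + 1)*(n - 1)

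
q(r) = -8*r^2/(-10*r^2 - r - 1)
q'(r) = -8*r^2*(20*r + 1)/(-10*r^2 - r - 1)^2 - 16*r/(-10*r^2 - r - 1)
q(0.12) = 0.09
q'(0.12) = 1.27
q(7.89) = 0.79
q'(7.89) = 0.00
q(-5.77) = 0.81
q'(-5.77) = 0.00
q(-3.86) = 0.82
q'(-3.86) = 0.00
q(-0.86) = 0.79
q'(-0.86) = -0.14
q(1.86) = 0.74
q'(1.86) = 0.04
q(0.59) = 0.55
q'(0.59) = 0.48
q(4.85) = 0.78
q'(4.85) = 0.00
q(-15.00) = 0.81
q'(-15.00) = 0.00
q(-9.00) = 0.81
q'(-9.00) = 0.00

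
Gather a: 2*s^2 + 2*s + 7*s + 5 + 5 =2*s^2 + 9*s + 10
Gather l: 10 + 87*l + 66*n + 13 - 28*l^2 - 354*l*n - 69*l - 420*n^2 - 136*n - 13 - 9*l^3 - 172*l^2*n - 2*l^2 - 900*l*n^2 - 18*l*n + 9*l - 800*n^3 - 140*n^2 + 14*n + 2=-9*l^3 + l^2*(-172*n - 30) + l*(-900*n^2 - 372*n + 27) - 800*n^3 - 560*n^2 - 56*n + 12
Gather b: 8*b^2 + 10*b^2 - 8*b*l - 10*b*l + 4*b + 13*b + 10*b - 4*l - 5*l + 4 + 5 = 18*b^2 + b*(27 - 18*l) - 9*l + 9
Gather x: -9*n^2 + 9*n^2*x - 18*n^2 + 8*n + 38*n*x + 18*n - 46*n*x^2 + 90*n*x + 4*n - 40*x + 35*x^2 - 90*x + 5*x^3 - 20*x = -27*n^2 + 30*n + 5*x^3 + x^2*(35 - 46*n) + x*(9*n^2 + 128*n - 150)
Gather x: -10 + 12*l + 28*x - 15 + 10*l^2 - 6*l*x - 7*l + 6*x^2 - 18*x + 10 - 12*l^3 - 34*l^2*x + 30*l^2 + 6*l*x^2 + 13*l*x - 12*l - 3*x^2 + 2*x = -12*l^3 + 40*l^2 - 7*l + x^2*(6*l + 3) + x*(-34*l^2 + 7*l + 12) - 15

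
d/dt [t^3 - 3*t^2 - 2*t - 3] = 3*t^2 - 6*t - 2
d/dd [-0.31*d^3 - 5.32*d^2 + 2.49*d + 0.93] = -0.93*d^2 - 10.64*d + 2.49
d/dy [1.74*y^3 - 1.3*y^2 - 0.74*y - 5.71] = 5.22*y^2 - 2.6*y - 0.74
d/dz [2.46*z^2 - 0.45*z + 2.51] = 4.92*z - 0.45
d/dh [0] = 0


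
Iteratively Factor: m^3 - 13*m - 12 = (m + 1)*(m^2 - m - 12) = (m + 1)*(m + 3)*(m - 4)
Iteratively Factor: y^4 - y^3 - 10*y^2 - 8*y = (y + 1)*(y^3 - 2*y^2 - 8*y) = (y + 1)*(y + 2)*(y^2 - 4*y) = (y - 4)*(y + 1)*(y + 2)*(y)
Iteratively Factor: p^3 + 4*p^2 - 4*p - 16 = (p - 2)*(p^2 + 6*p + 8) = (p - 2)*(p + 4)*(p + 2)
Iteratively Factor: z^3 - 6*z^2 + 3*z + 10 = (z + 1)*(z^2 - 7*z + 10) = (z - 2)*(z + 1)*(z - 5)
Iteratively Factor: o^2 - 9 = (o - 3)*(o + 3)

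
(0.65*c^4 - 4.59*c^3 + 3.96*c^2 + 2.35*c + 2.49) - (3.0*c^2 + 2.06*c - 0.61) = 0.65*c^4 - 4.59*c^3 + 0.96*c^2 + 0.29*c + 3.1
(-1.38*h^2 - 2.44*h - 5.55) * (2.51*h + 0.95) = -3.4638*h^3 - 7.4354*h^2 - 16.2485*h - 5.2725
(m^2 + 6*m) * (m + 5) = m^3 + 11*m^2 + 30*m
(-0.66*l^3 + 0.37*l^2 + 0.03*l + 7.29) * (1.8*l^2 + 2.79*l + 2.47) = -1.188*l^5 - 1.1754*l^4 - 0.5439*l^3 + 14.1196*l^2 + 20.4132*l + 18.0063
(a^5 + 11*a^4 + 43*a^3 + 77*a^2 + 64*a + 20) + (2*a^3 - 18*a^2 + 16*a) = a^5 + 11*a^4 + 45*a^3 + 59*a^2 + 80*a + 20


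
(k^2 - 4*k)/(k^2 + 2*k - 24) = k/(k + 6)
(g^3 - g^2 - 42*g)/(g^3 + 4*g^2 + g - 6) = g*(g^2 - g - 42)/(g^3 + 4*g^2 + g - 6)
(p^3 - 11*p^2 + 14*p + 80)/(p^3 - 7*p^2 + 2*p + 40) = (p - 8)/(p - 4)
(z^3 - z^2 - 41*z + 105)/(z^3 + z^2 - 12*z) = (z^2 + 2*z - 35)/(z*(z + 4))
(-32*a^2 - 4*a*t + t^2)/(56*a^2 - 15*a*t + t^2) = (4*a + t)/(-7*a + t)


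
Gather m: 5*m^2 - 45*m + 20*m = 5*m^2 - 25*m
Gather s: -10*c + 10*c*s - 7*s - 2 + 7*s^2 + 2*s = -10*c + 7*s^2 + s*(10*c - 5) - 2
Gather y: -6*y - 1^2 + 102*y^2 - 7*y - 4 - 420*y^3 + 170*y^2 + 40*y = -420*y^3 + 272*y^2 + 27*y - 5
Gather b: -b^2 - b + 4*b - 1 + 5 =-b^2 + 3*b + 4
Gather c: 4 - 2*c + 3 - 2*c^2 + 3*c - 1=-2*c^2 + c + 6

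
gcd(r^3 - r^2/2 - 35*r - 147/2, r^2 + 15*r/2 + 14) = r + 7/2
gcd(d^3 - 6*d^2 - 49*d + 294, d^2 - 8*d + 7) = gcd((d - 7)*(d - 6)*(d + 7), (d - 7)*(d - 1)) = d - 7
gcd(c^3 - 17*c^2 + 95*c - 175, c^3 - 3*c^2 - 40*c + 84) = c - 7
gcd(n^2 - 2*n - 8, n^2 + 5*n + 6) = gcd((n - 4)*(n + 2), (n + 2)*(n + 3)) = n + 2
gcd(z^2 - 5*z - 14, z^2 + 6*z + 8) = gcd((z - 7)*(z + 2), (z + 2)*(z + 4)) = z + 2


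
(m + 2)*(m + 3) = m^2 + 5*m + 6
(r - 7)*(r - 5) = r^2 - 12*r + 35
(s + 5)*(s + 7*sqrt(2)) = s^2 + 5*s + 7*sqrt(2)*s + 35*sqrt(2)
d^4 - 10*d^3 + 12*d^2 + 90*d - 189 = (d - 7)*(d - 3)^2*(d + 3)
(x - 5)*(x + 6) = x^2 + x - 30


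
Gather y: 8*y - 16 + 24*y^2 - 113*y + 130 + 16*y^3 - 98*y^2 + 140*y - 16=16*y^3 - 74*y^2 + 35*y + 98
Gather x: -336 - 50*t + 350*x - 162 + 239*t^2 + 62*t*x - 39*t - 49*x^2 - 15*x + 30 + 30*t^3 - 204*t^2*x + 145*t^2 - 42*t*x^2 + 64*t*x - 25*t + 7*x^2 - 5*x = 30*t^3 + 384*t^2 - 114*t + x^2*(-42*t - 42) + x*(-204*t^2 + 126*t + 330) - 468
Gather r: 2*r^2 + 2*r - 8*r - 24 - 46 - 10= 2*r^2 - 6*r - 80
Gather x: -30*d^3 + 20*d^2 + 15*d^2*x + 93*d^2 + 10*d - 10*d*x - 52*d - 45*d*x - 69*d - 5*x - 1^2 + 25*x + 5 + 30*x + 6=-30*d^3 + 113*d^2 - 111*d + x*(15*d^2 - 55*d + 50) + 10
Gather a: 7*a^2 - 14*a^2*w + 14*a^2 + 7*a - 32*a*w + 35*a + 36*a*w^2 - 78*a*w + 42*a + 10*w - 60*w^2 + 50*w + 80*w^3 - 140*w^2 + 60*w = a^2*(21 - 14*w) + a*(36*w^2 - 110*w + 84) + 80*w^3 - 200*w^2 + 120*w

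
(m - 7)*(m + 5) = m^2 - 2*m - 35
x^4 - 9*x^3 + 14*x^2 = x^2*(x - 7)*(x - 2)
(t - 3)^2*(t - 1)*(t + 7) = t^4 - 34*t^2 + 96*t - 63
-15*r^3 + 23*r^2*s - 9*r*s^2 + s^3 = (-5*r + s)*(-3*r + s)*(-r + s)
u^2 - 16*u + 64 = (u - 8)^2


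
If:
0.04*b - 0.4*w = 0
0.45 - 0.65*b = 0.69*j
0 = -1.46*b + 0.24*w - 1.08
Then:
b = -0.75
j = 1.36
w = -0.08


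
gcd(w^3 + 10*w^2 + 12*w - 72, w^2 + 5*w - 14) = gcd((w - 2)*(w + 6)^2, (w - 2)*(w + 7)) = w - 2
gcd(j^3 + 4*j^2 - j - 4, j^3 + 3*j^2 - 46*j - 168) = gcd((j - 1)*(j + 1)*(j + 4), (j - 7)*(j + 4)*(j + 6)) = j + 4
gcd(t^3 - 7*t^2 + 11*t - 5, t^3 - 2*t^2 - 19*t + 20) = t^2 - 6*t + 5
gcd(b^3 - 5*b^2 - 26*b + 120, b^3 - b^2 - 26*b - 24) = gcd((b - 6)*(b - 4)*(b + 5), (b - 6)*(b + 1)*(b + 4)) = b - 6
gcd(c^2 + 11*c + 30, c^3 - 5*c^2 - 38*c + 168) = c + 6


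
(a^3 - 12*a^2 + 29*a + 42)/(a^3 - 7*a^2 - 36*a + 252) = (a + 1)/(a + 6)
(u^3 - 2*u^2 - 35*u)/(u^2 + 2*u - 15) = u*(u - 7)/(u - 3)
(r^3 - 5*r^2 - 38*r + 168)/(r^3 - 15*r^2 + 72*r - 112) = (r + 6)/(r - 4)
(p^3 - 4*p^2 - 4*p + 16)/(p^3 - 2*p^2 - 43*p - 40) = (-p^3 + 4*p^2 + 4*p - 16)/(-p^3 + 2*p^2 + 43*p + 40)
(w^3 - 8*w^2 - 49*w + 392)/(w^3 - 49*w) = (w - 8)/w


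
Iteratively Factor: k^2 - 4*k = (k - 4)*(k)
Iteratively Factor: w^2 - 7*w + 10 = (w - 5)*(w - 2)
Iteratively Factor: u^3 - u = (u)*(u^2 - 1) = u*(u - 1)*(u + 1)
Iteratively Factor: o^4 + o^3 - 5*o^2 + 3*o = (o)*(o^3 + o^2 - 5*o + 3) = o*(o - 1)*(o^2 + 2*o - 3) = o*(o - 1)^2*(o + 3)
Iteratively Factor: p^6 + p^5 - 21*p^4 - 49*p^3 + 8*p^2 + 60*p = (p + 2)*(p^5 - p^4 - 19*p^3 - 11*p^2 + 30*p) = p*(p + 2)*(p^4 - p^3 - 19*p^2 - 11*p + 30) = p*(p - 1)*(p + 2)*(p^3 - 19*p - 30) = p*(p - 5)*(p - 1)*(p + 2)*(p^2 + 5*p + 6) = p*(p - 5)*(p - 1)*(p + 2)^2*(p + 3)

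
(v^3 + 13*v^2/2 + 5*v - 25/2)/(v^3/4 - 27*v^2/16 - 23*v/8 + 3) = 8*(2*v^3 + 13*v^2 + 10*v - 25)/(4*v^3 - 27*v^2 - 46*v + 48)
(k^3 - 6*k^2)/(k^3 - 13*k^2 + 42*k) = k/(k - 7)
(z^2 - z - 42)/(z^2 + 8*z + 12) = (z - 7)/(z + 2)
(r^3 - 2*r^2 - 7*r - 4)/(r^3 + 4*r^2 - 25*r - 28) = (r + 1)/(r + 7)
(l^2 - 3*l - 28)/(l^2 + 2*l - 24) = (l^2 - 3*l - 28)/(l^2 + 2*l - 24)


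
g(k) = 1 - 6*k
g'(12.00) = -6.00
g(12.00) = -71.00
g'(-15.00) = -6.00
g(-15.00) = 91.00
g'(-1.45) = -6.00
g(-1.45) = 9.70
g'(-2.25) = -6.00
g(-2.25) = 14.50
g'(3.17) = -6.00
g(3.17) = -18.02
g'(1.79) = -6.00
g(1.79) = -9.74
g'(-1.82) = -6.00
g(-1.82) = 11.92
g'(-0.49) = -6.00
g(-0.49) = 3.94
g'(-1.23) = -6.00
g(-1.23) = 8.38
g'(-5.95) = -6.00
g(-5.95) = 36.70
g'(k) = -6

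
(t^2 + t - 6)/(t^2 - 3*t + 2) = (t + 3)/(t - 1)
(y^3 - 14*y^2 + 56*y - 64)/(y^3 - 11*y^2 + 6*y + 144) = (y^2 - 6*y + 8)/(y^2 - 3*y - 18)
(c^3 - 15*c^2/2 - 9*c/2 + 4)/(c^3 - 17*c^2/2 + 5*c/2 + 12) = (2*c - 1)/(2*c - 3)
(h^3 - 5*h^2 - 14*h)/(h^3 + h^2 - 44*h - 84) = h/(h + 6)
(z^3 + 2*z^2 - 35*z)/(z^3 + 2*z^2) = (z^2 + 2*z - 35)/(z*(z + 2))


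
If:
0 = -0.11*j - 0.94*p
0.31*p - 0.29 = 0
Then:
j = -7.99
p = 0.94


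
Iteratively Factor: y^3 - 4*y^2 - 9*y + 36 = (y - 3)*(y^2 - y - 12) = (y - 3)*(y + 3)*(y - 4)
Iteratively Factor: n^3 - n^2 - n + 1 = (n - 1)*(n^2 - 1) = (n - 1)*(n + 1)*(n - 1)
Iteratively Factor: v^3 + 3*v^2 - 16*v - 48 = (v - 4)*(v^2 + 7*v + 12) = (v - 4)*(v + 3)*(v + 4)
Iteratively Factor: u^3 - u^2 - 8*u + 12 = (u + 3)*(u^2 - 4*u + 4) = (u - 2)*(u + 3)*(u - 2)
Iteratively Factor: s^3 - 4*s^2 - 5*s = (s)*(s^2 - 4*s - 5) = s*(s - 5)*(s + 1)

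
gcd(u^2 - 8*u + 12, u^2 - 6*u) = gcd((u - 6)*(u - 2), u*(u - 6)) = u - 6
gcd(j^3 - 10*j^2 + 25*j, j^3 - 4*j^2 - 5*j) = j^2 - 5*j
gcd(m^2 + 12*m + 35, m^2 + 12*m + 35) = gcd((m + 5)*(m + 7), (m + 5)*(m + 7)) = m^2 + 12*m + 35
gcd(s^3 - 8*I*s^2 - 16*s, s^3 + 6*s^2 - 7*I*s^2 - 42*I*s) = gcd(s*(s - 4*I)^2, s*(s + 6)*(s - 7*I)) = s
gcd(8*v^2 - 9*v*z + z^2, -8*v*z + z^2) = -8*v + z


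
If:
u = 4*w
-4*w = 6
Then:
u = -6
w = -3/2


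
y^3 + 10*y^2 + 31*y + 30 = (y + 2)*(y + 3)*(y + 5)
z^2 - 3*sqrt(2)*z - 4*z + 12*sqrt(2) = (z - 4)*(z - 3*sqrt(2))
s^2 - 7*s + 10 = (s - 5)*(s - 2)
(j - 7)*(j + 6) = j^2 - j - 42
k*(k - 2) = k^2 - 2*k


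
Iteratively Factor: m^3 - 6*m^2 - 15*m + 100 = (m - 5)*(m^2 - m - 20) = (m - 5)*(m + 4)*(m - 5)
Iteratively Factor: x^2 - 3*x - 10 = (x + 2)*(x - 5)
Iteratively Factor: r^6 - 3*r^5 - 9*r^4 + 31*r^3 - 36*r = (r)*(r^5 - 3*r^4 - 9*r^3 + 31*r^2 - 36) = r*(r - 2)*(r^4 - r^3 - 11*r^2 + 9*r + 18) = r*(r - 2)*(r + 1)*(r^3 - 2*r^2 - 9*r + 18) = r*(r - 2)*(r + 1)*(r + 3)*(r^2 - 5*r + 6) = r*(r - 2)^2*(r + 1)*(r + 3)*(r - 3)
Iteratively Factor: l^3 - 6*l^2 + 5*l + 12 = (l + 1)*(l^2 - 7*l + 12) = (l - 3)*(l + 1)*(l - 4)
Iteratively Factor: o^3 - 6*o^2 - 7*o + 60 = (o - 5)*(o^2 - o - 12) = (o - 5)*(o + 3)*(o - 4)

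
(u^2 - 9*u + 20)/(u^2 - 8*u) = (u^2 - 9*u + 20)/(u*(u - 8))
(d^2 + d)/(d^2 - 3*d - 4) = d/(d - 4)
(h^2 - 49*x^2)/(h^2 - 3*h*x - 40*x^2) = (-h^2 + 49*x^2)/(-h^2 + 3*h*x + 40*x^2)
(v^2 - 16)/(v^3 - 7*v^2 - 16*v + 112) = 1/(v - 7)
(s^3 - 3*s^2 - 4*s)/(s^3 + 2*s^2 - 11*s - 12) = s*(s - 4)/(s^2 + s - 12)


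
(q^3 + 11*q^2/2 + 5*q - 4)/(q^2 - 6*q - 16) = (q^2 + 7*q/2 - 2)/(q - 8)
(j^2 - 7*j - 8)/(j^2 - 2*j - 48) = (j + 1)/(j + 6)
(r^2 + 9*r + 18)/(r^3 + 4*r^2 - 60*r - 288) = (r + 3)/(r^2 - 2*r - 48)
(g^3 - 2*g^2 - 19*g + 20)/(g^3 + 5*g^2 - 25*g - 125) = (g^2 + 3*g - 4)/(g^2 + 10*g + 25)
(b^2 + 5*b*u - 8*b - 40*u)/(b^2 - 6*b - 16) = (b + 5*u)/(b + 2)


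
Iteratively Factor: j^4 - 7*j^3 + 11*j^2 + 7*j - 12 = (j - 3)*(j^3 - 4*j^2 - j + 4) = (j - 4)*(j - 3)*(j^2 - 1) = (j - 4)*(j - 3)*(j + 1)*(j - 1)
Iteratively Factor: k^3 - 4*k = (k - 2)*(k^2 + 2*k) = (k - 2)*(k + 2)*(k)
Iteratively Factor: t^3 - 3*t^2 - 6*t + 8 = (t + 2)*(t^2 - 5*t + 4) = (t - 1)*(t + 2)*(t - 4)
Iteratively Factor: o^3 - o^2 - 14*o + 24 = (o - 3)*(o^2 + 2*o - 8) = (o - 3)*(o - 2)*(o + 4)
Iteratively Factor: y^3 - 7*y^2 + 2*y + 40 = (y - 5)*(y^2 - 2*y - 8) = (y - 5)*(y - 4)*(y + 2)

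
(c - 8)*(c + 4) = c^2 - 4*c - 32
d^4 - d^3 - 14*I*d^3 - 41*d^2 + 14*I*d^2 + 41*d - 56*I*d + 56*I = (d - 1)*(d - 8*I)*(d - 7*I)*(d + I)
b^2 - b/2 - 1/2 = (b - 1)*(b + 1/2)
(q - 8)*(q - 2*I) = q^2 - 8*q - 2*I*q + 16*I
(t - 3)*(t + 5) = t^2 + 2*t - 15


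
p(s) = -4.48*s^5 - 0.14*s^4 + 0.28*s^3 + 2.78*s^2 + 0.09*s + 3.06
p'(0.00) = 0.09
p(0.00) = 3.06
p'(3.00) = -1805.19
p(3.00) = -1064.07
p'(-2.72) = -1223.64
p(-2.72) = 677.08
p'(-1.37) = -83.42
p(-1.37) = 28.56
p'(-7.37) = -65858.38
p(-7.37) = 97040.94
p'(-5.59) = -21779.26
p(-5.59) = 24357.09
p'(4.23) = -7175.24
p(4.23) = -6037.53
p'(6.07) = -30469.50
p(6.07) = -36937.98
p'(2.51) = -878.60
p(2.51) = -426.65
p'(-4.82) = -12034.76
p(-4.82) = 11615.32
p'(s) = -22.4*s^4 - 0.56*s^3 + 0.84*s^2 + 5.56*s + 0.09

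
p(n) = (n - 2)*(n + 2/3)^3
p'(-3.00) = -94.37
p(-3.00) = 63.52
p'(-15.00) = -13422.37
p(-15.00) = 50059.96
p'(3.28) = 121.29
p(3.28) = 78.69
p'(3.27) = 120.05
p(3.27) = 77.48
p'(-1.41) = -6.06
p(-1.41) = 1.40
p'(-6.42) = -1026.57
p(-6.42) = 1603.51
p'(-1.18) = -2.65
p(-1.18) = 0.43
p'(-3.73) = -190.06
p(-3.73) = 164.72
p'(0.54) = -4.62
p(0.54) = -2.57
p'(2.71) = 62.79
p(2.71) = 27.34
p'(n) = 3*(n - 2)*(n + 2/3)^2 + (n + 2/3)^3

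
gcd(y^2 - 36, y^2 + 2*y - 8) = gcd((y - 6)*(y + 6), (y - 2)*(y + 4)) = 1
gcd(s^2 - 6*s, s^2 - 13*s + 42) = s - 6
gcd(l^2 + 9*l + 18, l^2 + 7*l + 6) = l + 6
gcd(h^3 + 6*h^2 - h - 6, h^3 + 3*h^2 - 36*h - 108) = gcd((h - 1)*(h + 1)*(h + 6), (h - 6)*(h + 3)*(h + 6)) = h + 6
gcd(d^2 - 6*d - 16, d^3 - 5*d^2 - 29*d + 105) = 1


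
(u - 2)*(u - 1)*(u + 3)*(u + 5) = u^4 + 5*u^3 - 7*u^2 - 29*u + 30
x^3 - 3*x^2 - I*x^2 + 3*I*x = x*(x - 3)*(x - I)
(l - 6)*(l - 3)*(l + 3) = l^3 - 6*l^2 - 9*l + 54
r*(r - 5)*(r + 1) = r^3 - 4*r^2 - 5*r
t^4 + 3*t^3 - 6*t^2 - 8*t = t*(t - 2)*(t + 1)*(t + 4)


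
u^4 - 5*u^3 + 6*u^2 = u^2*(u - 3)*(u - 2)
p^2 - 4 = (p - 2)*(p + 2)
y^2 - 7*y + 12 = (y - 4)*(y - 3)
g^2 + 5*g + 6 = (g + 2)*(g + 3)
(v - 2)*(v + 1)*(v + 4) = v^3 + 3*v^2 - 6*v - 8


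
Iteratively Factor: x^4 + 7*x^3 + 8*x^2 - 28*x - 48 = (x + 2)*(x^3 + 5*x^2 - 2*x - 24) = (x + 2)*(x + 3)*(x^2 + 2*x - 8) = (x + 2)*(x + 3)*(x + 4)*(x - 2)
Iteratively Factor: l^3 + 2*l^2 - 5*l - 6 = (l - 2)*(l^2 + 4*l + 3) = (l - 2)*(l + 3)*(l + 1)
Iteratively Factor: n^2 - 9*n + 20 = (n - 4)*(n - 5)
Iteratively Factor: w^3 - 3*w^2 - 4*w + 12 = (w + 2)*(w^2 - 5*w + 6) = (w - 2)*(w + 2)*(w - 3)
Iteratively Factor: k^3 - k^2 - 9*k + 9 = (k - 3)*(k^2 + 2*k - 3) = (k - 3)*(k - 1)*(k + 3)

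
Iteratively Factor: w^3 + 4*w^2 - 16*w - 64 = (w + 4)*(w^2 - 16) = (w - 4)*(w + 4)*(w + 4)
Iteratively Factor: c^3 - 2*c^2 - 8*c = (c)*(c^2 - 2*c - 8) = c*(c - 4)*(c + 2)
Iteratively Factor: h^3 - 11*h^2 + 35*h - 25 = (h - 1)*(h^2 - 10*h + 25) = (h - 5)*(h - 1)*(h - 5)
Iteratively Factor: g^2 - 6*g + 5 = (g - 1)*(g - 5)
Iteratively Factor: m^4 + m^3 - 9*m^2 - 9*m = (m - 3)*(m^3 + 4*m^2 + 3*m) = (m - 3)*(m + 1)*(m^2 + 3*m) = (m - 3)*(m + 1)*(m + 3)*(m)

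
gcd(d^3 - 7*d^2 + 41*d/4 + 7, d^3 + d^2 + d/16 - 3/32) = d + 1/2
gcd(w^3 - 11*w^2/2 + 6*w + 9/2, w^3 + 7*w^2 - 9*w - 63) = w - 3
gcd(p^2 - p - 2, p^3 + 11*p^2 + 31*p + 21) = p + 1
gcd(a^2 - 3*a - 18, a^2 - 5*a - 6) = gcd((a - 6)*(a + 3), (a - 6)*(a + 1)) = a - 6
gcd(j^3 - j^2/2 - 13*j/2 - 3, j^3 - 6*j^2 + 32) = j + 2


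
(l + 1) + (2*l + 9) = 3*l + 10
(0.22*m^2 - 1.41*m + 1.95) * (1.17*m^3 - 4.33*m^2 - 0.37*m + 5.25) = 0.2574*m^5 - 2.6023*m^4 + 8.3054*m^3 - 6.7668*m^2 - 8.124*m + 10.2375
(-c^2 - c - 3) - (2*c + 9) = -c^2 - 3*c - 12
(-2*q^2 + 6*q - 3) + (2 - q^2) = -3*q^2 + 6*q - 1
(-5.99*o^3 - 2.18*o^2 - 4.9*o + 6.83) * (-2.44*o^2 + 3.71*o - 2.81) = 14.6156*o^5 - 16.9037*o^4 + 20.7001*o^3 - 28.7184*o^2 + 39.1083*o - 19.1923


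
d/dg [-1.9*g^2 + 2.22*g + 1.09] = 2.22 - 3.8*g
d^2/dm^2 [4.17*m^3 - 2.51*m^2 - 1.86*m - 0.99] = 25.02*m - 5.02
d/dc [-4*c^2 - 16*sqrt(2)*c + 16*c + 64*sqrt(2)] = -8*c - 16*sqrt(2) + 16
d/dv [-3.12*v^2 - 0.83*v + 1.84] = -6.24*v - 0.83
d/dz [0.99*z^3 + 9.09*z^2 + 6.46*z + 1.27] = 2.97*z^2 + 18.18*z + 6.46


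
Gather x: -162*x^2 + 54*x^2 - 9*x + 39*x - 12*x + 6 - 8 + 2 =-108*x^2 + 18*x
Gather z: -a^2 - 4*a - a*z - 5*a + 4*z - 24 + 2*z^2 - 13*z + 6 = -a^2 - 9*a + 2*z^2 + z*(-a - 9) - 18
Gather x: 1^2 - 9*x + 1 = 2 - 9*x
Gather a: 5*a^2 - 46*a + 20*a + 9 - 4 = 5*a^2 - 26*a + 5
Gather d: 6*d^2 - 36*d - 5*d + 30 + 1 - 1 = 6*d^2 - 41*d + 30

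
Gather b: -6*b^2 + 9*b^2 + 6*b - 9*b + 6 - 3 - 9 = 3*b^2 - 3*b - 6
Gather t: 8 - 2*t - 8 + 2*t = 0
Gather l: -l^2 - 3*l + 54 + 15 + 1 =-l^2 - 3*l + 70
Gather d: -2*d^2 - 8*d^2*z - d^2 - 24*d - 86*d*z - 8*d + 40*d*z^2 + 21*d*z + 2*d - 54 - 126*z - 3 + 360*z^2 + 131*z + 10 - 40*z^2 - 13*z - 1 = d^2*(-8*z - 3) + d*(40*z^2 - 65*z - 30) + 320*z^2 - 8*z - 48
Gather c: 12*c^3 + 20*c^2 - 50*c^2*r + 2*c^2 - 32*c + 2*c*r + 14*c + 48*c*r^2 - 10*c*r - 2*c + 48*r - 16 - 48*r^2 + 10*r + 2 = 12*c^3 + c^2*(22 - 50*r) + c*(48*r^2 - 8*r - 20) - 48*r^2 + 58*r - 14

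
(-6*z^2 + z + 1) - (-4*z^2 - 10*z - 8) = -2*z^2 + 11*z + 9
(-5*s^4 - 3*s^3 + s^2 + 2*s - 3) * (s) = -5*s^5 - 3*s^4 + s^3 + 2*s^2 - 3*s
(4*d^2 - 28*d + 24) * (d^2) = 4*d^4 - 28*d^3 + 24*d^2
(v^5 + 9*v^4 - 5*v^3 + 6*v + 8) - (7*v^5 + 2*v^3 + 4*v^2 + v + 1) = -6*v^5 + 9*v^4 - 7*v^3 - 4*v^2 + 5*v + 7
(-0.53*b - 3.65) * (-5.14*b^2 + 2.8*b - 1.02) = 2.7242*b^3 + 17.277*b^2 - 9.6794*b + 3.723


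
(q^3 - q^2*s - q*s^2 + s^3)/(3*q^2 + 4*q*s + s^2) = (q^2 - 2*q*s + s^2)/(3*q + s)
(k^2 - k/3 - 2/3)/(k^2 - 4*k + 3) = (k + 2/3)/(k - 3)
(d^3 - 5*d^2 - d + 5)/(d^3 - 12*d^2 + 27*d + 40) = (d - 1)/(d - 8)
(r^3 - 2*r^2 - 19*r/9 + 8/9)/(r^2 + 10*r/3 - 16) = (3*r^2 + 2*r - 1)/(3*(r + 6))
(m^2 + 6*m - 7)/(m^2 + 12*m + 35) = (m - 1)/(m + 5)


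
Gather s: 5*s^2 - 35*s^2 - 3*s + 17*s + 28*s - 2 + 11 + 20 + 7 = -30*s^2 + 42*s + 36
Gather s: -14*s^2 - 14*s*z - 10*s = -14*s^2 + s*(-14*z - 10)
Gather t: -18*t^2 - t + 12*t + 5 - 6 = -18*t^2 + 11*t - 1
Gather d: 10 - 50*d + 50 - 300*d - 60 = -350*d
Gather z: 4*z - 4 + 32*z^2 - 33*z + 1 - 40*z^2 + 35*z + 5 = -8*z^2 + 6*z + 2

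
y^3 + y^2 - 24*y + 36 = (y - 3)*(y - 2)*(y + 6)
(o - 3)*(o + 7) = o^2 + 4*o - 21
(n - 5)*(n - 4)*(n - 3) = n^3 - 12*n^2 + 47*n - 60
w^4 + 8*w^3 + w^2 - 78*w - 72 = (w - 3)*(w + 1)*(w + 4)*(w + 6)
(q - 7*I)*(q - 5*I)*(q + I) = q^3 - 11*I*q^2 - 23*q - 35*I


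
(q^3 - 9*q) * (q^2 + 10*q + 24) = q^5 + 10*q^4 + 15*q^3 - 90*q^2 - 216*q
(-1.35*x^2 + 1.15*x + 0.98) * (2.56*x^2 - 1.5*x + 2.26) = -3.456*x^4 + 4.969*x^3 - 2.2672*x^2 + 1.129*x + 2.2148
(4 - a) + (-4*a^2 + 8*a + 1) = -4*a^2 + 7*a + 5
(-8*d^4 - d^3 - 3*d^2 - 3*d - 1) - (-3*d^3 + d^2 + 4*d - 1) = -8*d^4 + 2*d^3 - 4*d^2 - 7*d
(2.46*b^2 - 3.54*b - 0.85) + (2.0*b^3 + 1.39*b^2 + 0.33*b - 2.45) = 2.0*b^3 + 3.85*b^2 - 3.21*b - 3.3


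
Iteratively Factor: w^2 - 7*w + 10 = (w - 2)*(w - 5)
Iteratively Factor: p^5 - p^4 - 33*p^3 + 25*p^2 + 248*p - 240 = (p + 4)*(p^4 - 5*p^3 - 13*p^2 + 77*p - 60) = (p - 3)*(p + 4)*(p^3 - 2*p^2 - 19*p + 20) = (p - 5)*(p - 3)*(p + 4)*(p^2 + 3*p - 4) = (p - 5)*(p - 3)*(p - 1)*(p + 4)*(p + 4)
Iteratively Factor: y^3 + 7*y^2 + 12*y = (y + 3)*(y^2 + 4*y) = (y + 3)*(y + 4)*(y)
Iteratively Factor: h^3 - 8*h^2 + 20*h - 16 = (h - 2)*(h^2 - 6*h + 8) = (h - 2)^2*(h - 4)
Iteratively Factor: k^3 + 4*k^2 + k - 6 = (k + 2)*(k^2 + 2*k - 3) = (k - 1)*(k + 2)*(k + 3)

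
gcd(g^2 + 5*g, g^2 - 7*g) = g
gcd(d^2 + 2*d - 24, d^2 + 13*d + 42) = d + 6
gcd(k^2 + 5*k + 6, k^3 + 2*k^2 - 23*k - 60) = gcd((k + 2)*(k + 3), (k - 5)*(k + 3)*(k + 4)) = k + 3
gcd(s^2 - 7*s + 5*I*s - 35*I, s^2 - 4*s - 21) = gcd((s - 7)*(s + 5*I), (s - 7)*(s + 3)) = s - 7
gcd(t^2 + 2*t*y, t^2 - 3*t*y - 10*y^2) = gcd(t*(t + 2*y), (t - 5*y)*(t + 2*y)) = t + 2*y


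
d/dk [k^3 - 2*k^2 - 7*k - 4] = 3*k^2 - 4*k - 7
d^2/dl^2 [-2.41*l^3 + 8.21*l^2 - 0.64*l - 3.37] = 16.42 - 14.46*l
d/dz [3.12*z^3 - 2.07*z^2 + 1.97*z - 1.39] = 9.36*z^2 - 4.14*z + 1.97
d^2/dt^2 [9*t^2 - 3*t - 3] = 18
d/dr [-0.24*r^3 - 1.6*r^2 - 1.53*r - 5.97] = -0.72*r^2 - 3.2*r - 1.53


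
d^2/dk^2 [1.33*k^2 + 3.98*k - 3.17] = 2.66000000000000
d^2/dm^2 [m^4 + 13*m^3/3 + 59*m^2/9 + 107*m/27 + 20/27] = 12*m^2 + 26*m + 118/9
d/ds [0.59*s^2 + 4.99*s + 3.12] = 1.18*s + 4.99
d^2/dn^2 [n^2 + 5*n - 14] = 2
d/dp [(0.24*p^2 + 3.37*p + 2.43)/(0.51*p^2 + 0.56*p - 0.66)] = (-1.5843*p^2 - 2.7954*p - 3.585)/(0.2601*p^4 + 0.5712*p^3 - 0.3596*p^2 - 0.7392*p + 0.4356)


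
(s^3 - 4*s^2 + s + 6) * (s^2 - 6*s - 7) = s^5 - 10*s^4 + 18*s^3 + 28*s^2 - 43*s - 42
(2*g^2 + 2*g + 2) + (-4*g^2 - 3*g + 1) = -2*g^2 - g + 3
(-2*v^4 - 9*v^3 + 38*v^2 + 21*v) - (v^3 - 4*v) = -2*v^4 - 10*v^3 + 38*v^2 + 25*v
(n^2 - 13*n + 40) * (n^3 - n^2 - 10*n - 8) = n^5 - 14*n^4 + 43*n^3 + 82*n^2 - 296*n - 320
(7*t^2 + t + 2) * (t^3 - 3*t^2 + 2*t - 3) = 7*t^5 - 20*t^4 + 13*t^3 - 25*t^2 + t - 6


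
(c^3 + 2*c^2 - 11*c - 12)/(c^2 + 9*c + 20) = (c^2 - 2*c - 3)/(c + 5)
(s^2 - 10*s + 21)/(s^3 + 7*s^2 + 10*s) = (s^2 - 10*s + 21)/(s*(s^2 + 7*s + 10))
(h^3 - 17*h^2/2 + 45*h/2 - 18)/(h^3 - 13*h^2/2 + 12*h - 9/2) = (2*h^2 - 11*h + 12)/(2*h^2 - 7*h + 3)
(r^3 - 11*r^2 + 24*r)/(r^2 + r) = (r^2 - 11*r + 24)/(r + 1)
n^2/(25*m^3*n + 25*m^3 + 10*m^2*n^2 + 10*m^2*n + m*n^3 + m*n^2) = n^2/(m*(25*m^2*n + 25*m^2 + 10*m*n^2 + 10*m*n + n^3 + n^2))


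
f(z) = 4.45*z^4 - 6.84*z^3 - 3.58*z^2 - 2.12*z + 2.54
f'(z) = 17.8*z^3 - 20.52*z^2 - 7.16*z - 2.12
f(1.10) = -6.71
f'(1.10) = -11.13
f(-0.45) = 3.57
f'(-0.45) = -4.68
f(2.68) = 69.04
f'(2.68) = 173.94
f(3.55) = 350.65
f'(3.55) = 510.21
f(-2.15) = 153.61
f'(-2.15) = -258.48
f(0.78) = -2.89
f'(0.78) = -11.74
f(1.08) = -6.49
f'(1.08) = -11.36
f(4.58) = 1218.64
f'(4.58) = 1244.73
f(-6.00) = 7131.02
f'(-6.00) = -4542.68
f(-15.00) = 247595.09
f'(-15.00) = -64586.72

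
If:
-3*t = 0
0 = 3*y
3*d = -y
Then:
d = 0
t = 0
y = 0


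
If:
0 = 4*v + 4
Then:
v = -1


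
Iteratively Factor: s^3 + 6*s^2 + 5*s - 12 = (s + 4)*(s^2 + 2*s - 3) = (s + 3)*(s + 4)*(s - 1)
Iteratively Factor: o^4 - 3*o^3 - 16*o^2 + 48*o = (o - 3)*(o^3 - 16*o) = (o - 3)*(o + 4)*(o^2 - 4*o) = o*(o - 3)*(o + 4)*(o - 4)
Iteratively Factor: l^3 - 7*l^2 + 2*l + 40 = (l + 2)*(l^2 - 9*l + 20) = (l - 5)*(l + 2)*(l - 4)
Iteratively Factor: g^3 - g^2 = (g)*(g^2 - g) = g^2*(g - 1)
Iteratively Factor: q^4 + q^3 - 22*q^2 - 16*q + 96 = (q + 3)*(q^3 - 2*q^2 - 16*q + 32) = (q - 2)*(q + 3)*(q^2 - 16) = (q - 4)*(q - 2)*(q + 3)*(q + 4)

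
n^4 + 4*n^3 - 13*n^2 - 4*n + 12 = (n - 2)*(n - 1)*(n + 1)*(n + 6)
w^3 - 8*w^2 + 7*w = w*(w - 7)*(w - 1)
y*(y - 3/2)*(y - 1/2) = y^3 - 2*y^2 + 3*y/4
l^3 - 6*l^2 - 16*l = l*(l - 8)*(l + 2)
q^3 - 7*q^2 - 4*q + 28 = (q - 7)*(q - 2)*(q + 2)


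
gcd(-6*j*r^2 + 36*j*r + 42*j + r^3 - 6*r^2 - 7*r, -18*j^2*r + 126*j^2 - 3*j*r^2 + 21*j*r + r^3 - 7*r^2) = -6*j*r + 42*j + r^2 - 7*r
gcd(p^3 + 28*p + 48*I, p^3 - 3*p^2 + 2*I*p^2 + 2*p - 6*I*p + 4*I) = p + 2*I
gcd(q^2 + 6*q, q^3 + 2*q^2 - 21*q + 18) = q + 6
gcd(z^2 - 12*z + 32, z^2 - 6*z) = 1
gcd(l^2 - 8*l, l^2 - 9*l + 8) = l - 8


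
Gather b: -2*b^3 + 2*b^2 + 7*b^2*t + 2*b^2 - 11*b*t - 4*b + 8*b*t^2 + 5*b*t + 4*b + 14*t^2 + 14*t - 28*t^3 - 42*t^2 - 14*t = -2*b^3 + b^2*(7*t + 4) + b*(8*t^2 - 6*t) - 28*t^3 - 28*t^2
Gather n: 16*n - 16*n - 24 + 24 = 0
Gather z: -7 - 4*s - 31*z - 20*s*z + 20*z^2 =-4*s + 20*z^2 + z*(-20*s - 31) - 7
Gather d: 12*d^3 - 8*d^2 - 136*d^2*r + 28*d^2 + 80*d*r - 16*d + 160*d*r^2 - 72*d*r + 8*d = 12*d^3 + d^2*(20 - 136*r) + d*(160*r^2 + 8*r - 8)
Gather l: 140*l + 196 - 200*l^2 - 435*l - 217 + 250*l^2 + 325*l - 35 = 50*l^2 + 30*l - 56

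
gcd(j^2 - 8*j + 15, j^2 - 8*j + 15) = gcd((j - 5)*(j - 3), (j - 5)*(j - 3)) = j^2 - 8*j + 15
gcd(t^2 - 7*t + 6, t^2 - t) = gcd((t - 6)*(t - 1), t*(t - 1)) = t - 1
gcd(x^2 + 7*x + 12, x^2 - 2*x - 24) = x + 4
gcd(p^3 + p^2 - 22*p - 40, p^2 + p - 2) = p + 2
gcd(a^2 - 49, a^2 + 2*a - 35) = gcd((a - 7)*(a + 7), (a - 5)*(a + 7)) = a + 7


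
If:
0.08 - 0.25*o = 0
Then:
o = 0.32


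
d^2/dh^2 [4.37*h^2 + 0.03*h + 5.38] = 8.74000000000000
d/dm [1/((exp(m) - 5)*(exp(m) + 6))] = (-2*exp(m) - 1)*exp(m)/(exp(4*m) + 2*exp(3*m) - 59*exp(2*m) - 60*exp(m) + 900)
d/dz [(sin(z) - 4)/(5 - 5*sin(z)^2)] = (sin(z)^2 - 8*sin(z) + 1)/(5*cos(z)^3)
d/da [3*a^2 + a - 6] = 6*a + 1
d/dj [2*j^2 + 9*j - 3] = 4*j + 9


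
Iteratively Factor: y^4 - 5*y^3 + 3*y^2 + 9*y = (y - 3)*(y^3 - 2*y^2 - 3*y) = y*(y - 3)*(y^2 - 2*y - 3) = y*(y - 3)^2*(y + 1)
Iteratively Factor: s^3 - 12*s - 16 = (s + 2)*(s^2 - 2*s - 8) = (s + 2)^2*(s - 4)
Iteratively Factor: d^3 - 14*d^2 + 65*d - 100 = (d - 5)*(d^2 - 9*d + 20) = (d - 5)^2*(d - 4)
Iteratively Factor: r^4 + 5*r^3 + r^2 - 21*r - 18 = (r + 3)*(r^3 + 2*r^2 - 5*r - 6) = (r - 2)*(r + 3)*(r^2 + 4*r + 3) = (r - 2)*(r + 1)*(r + 3)*(r + 3)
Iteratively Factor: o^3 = (o)*(o^2) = o^2*(o)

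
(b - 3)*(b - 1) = b^2 - 4*b + 3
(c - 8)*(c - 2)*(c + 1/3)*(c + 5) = c^4 - 14*c^3/3 - 107*c^2/3 + 206*c/3 + 80/3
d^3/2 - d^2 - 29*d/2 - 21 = (d/2 + 1)*(d - 7)*(d + 3)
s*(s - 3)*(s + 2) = s^3 - s^2 - 6*s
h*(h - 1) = h^2 - h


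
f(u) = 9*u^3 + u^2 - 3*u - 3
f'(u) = 27*u^2 + 2*u - 3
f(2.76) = 185.56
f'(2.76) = 208.20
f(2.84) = 202.70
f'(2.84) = 220.45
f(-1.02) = -8.45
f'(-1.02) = 23.05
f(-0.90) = -6.05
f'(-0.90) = 17.07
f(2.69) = 171.35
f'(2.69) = 197.75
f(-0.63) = -2.96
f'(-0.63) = 6.46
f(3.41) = 355.26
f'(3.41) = 317.78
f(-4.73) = -918.85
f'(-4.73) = 591.61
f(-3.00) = -228.00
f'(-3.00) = 234.00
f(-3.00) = -228.00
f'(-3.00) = 234.00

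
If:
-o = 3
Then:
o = -3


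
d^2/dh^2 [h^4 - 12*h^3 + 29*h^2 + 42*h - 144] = 12*h^2 - 72*h + 58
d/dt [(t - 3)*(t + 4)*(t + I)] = 3*t^2 + 2*t*(1 + I) - 12 + I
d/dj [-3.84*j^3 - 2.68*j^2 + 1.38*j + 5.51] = -11.52*j^2 - 5.36*j + 1.38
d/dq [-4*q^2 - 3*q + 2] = -8*q - 3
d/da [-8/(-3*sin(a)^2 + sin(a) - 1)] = 8*(1 - 6*sin(a))*cos(a)/(3*sin(a)^2 - sin(a) + 1)^2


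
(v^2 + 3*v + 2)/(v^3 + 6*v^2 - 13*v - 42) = (v + 1)/(v^2 + 4*v - 21)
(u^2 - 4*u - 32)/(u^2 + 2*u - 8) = (u - 8)/(u - 2)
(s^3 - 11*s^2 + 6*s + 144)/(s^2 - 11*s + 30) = (s^2 - 5*s - 24)/(s - 5)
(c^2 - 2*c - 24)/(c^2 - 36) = (c + 4)/(c + 6)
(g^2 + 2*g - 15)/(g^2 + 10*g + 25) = (g - 3)/(g + 5)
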